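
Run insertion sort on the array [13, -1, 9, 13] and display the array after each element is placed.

First element 13 is already 'sorted'
Insert -1: shifted 1 elements -> [-1, 13, 9, 13]
Insert 9: shifted 1 elements -> [-1, 9, 13, 13]
Insert 13: shifted 0 elements -> [-1, 9, 13, 13]


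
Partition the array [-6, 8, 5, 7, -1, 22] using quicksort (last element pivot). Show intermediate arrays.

Partition 1: pivot=22 at index 5 -> [-6, 8, 5, 7, -1, 22]
Partition 2: pivot=-1 at index 1 -> [-6, -1, 5, 7, 8, 22]
Partition 3: pivot=8 at index 4 -> [-6, -1, 5, 7, 8, 22]
Partition 4: pivot=7 at index 3 -> [-6, -1, 5, 7, 8, 22]


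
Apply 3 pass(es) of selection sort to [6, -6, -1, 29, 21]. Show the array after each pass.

Pass 1: Select minimum -6 at index 1, swap -> [-6, 6, -1, 29, 21]
Pass 2: Select minimum -1 at index 2, swap -> [-6, -1, 6, 29, 21]
Pass 3: Select minimum 6 at index 2, swap -> [-6, -1, 6, 29, 21]


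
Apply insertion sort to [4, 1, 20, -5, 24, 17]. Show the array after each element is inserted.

First element 4 is already 'sorted'
Insert 1: shifted 1 elements -> [1, 4, 20, -5, 24, 17]
Insert 20: shifted 0 elements -> [1, 4, 20, -5, 24, 17]
Insert -5: shifted 3 elements -> [-5, 1, 4, 20, 24, 17]
Insert 24: shifted 0 elements -> [-5, 1, 4, 20, 24, 17]
Insert 17: shifted 2 elements -> [-5, 1, 4, 17, 20, 24]


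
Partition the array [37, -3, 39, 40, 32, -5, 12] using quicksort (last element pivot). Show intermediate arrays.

Partition 1: pivot=12 at index 2 -> [-3, -5, 12, 40, 32, 37, 39]
Partition 2: pivot=-5 at index 0 -> [-5, -3, 12, 40, 32, 37, 39]
Partition 3: pivot=39 at index 5 -> [-5, -3, 12, 32, 37, 39, 40]
Partition 4: pivot=37 at index 4 -> [-5, -3, 12, 32, 37, 39, 40]


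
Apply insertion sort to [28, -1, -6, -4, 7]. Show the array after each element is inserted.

First element 28 is already 'sorted'
Insert -1: shifted 1 elements -> [-1, 28, -6, -4, 7]
Insert -6: shifted 2 elements -> [-6, -1, 28, -4, 7]
Insert -4: shifted 2 elements -> [-6, -4, -1, 28, 7]
Insert 7: shifted 1 elements -> [-6, -4, -1, 7, 28]


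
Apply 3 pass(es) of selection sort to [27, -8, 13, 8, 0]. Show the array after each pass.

Pass 1: Select minimum -8 at index 1, swap -> [-8, 27, 13, 8, 0]
Pass 2: Select minimum 0 at index 4, swap -> [-8, 0, 13, 8, 27]
Pass 3: Select minimum 8 at index 3, swap -> [-8, 0, 8, 13, 27]


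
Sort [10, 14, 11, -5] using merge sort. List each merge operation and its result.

Divide and conquer:
  Merge [10] + [14] -> [10, 14]
  Merge [11] + [-5] -> [-5, 11]
  Merge [10, 14] + [-5, 11] -> [-5, 10, 11, 14]


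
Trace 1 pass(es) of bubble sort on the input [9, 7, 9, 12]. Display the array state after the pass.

After pass 1: [7, 9, 9, 12] (1 swaps)
Total swaps: 1


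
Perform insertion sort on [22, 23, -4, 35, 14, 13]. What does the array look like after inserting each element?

First element 22 is already 'sorted'
Insert 23: shifted 0 elements -> [22, 23, -4, 35, 14, 13]
Insert -4: shifted 2 elements -> [-4, 22, 23, 35, 14, 13]
Insert 35: shifted 0 elements -> [-4, 22, 23, 35, 14, 13]
Insert 14: shifted 3 elements -> [-4, 14, 22, 23, 35, 13]
Insert 13: shifted 4 elements -> [-4, 13, 14, 22, 23, 35]


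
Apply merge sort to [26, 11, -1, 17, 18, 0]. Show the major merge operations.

Divide and conquer:
  Merge [11] + [-1] -> [-1, 11]
  Merge [26] + [-1, 11] -> [-1, 11, 26]
  Merge [18] + [0] -> [0, 18]
  Merge [17] + [0, 18] -> [0, 17, 18]
  Merge [-1, 11, 26] + [0, 17, 18] -> [-1, 0, 11, 17, 18, 26]


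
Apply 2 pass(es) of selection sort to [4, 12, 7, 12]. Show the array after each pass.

Pass 1: Select minimum 4 at index 0, swap -> [4, 12, 7, 12]
Pass 2: Select minimum 7 at index 2, swap -> [4, 7, 12, 12]


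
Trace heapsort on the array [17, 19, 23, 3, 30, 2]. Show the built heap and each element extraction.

Build heap: [30, 19, 23, 3, 17, 2]
Extract 30: [23, 19, 2, 3, 17, 30]
Extract 23: [19, 17, 2, 3, 23, 30]
Extract 19: [17, 3, 2, 19, 23, 30]
Extract 17: [3, 2, 17, 19, 23, 30]
Extract 3: [2, 3, 17, 19, 23, 30]


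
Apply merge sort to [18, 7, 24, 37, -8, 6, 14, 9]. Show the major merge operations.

Divide and conquer:
  Merge [18] + [7] -> [7, 18]
  Merge [24] + [37] -> [24, 37]
  Merge [7, 18] + [24, 37] -> [7, 18, 24, 37]
  Merge [-8] + [6] -> [-8, 6]
  Merge [14] + [9] -> [9, 14]
  Merge [-8, 6] + [9, 14] -> [-8, 6, 9, 14]
  Merge [7, 18, 24, 37] + [-8, 6, 9, 14] -> [-8, 6, 7, 9, 14, 18, 24, 37]


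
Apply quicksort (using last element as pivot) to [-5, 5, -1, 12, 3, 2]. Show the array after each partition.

Partition 1: pivot=2 at index 2 -> [-5, -1, 2, 12, 3, 5]
Partition 2: pivot=-1 at index 1 -> [-5, -1, 2, 12, 3, 5]
Partition 3: pivot=5 at index 4 -> [-5, -1, 2, 3, 5, 12]


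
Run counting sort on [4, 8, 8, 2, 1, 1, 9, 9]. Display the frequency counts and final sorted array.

Count array: [0, 2, 1, 0, 1, 0, 0, 0, 2, 2]
(count[i] = number of elements equal to i)
Cumulative count: [0, 2, 3, 3, 4, 4, 4, 4, 6, 8]
Sorted: [1, 1, 2, 4, 8, 8, 9, 9]


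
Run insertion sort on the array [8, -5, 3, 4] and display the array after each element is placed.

First element 8 is already 'sorted'
Insert -5: shifted 1 elements -> [-5, 8, 3, 4]
Insert 3: shifted 1 elements -> [-5, 3, 8, 4]
Insert 4: shifted 1 elements -> [-5, 3, 4, 8]


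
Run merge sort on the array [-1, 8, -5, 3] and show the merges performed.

Divide and conquer:
  Merge [-1] + [8] -> [-1, 8]
  Merge [-5] + [3] -> [-5, 3]
  Merge [-1, 8] + [-5, 3] -> [-5, -1, 3, 8]


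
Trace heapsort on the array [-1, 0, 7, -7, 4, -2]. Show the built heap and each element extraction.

Build heap: [7, 4, -1, -7, 0, -2]
Extract 7: [4, 0, -1, -7, -2, 7]
Extract 4: [0, -2, -1, -7, 4, 7]
Extract 0: [-1, -2, -7, 0, 4, 7]
Extract -1: [-2, -7, -1, 0, 4, 7]
Extract -2: [-7, -2, -1, 0, 4, 7]


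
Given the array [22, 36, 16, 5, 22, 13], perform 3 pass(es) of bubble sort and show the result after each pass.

After pass 1: [22, 16, 5, 22, 13, 36] (4 swaps)
After pass 2: [16, 5, 22, 13, 22, 36] (3 swaps)
After pass 3: [5, 16, 13, 22, 22, 36] (2 swaps)
Total swaps: 9


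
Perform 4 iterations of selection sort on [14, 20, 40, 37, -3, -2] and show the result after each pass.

Pass 1: Select minimum -3 at index 4, swap -> [-3, 20, 40, 37, 14, -2]
Pass 2: Select minimum -2 at index 5, swap -> [-3, -2, 40, 37, 14, 20]
Pass 3: Select minimum 14 at index 4, swap -> [-3, -2, 14, 37, 40, 20]
Pass 4: Select minimum 20 at index 5, swap -> [-3, -2, 14, 20, 40, 37]


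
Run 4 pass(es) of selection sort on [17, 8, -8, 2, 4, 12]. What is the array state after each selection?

Pass 1: Select minimum -8 at index 2, swap -> [-8, 8, 17, 2, 4, 12]
Pass 2: Select minimum 2 at index 3, swap -> [-8, 2, 17, 8, 4, 12]
Pass 3: Select minimum 4 at index 4, swap -> [-8, 2, 4, 8, 17, 12]
Pass 4: Select minimum 8 at index 3, swap -> [-8, 2, 4, 8, 17, 12]


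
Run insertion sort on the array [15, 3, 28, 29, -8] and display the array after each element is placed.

First element 15 is already 'sorted'
Insert 3: shifted 1 elements -> [3, 15, 28, 29, -8]
Insert 28: shifted 0 elements -> [3, 15, 28, 29, -8]
Insert 29: shifted 0 elements -> [3, 15, 28, 29, -8]
Insert -8: shifted 4 elements -> [-8, 3, 15, 28, 29]


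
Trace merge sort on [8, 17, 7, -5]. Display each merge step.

Divide and conquer:
  Merge [8] + [17] -> [8, 17]
  Merge [7] + [-5] -> [-5, 7]
  Merge [8, 17] + [-5, 7] -> [-5, 7, 8, 17]


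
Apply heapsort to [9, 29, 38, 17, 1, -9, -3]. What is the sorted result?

Build heap: [38, 29, 9, 17, 1, -9, -3]
Extract 38: [29, 17, 9, -3, 1, -9, 38]
Extract 29: [17, 1, 9, -3, -9, 29, 38]
Extract 17: [9, 1, -9, -3, 17, 29, 38]
Extract 9: [1, -3, -9, 9, 17, 29, 38]
Extract 1: [-3, -9, 1, 9, 17, 29, 38]
Extract -3: [-9, -3, 1, 9, 17, 29, 38]


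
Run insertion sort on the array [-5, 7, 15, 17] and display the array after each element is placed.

First element -5 is already 'sorted'
Insert 7: shifted 0 elements -> [-5, 7, 15, 17]
Insert 15: shifted 0 elements -> [-5, 7, 15, 17]
Insert 17: shifted 0 elements -> [-5, 7, 15, 17]


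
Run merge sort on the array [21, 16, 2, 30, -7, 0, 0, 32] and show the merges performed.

Divide and conquer:
  Merge [21] + [16] -> [16, 21]
  Merge [2] + [30] -> [2, 30]
  Merge [16, 21] + [2, 30] -> [2, 16, 21, 30]
  Merge [-7] + [0] -> [-7, 0]
  Merge [0] + [32] -> [0, 32]
  Merge [-7, 0] + [0, 32] -> [-7, 0, 0, 32]
  Merge [2, 16, 21, 30] + [-7, 0, 0, 32] -> [-7, 0, 0, 2, 16, 21, 30, 32]


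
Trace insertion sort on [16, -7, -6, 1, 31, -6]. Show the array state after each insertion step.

First element 16 is already 'sorted'
Insert -7: shifted 1 elements -> [-7, 16, -6, 1, 31, -6]
Insert -6: shifted 1 elements -> [-7, -6, 16, 1, 31, -6]
Insert 1: shifted 1 elements -> [-7, -6, 1, 16, 31, -6]
Insert 31: shifted 0 elements -> [-7, -6, 1, 16, 31, -6]
Insert -6: shifted 3 elements -> [-7, -6, -6, 1, 16, 31]


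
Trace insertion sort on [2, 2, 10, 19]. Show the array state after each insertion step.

First element 2 is already 'sorted'
Insert 2: shifted 0 elements -> [2, 2, 10, 19]
Insert 10: shifted 0 elements -> [2, 2, 10, 19]
Insert 19: shifted 0 elements -> [2, 2, 10, 19]


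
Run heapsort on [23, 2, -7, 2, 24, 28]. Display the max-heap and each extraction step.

Build heap: [28, 24, 23, 2, 2, -7]
Extract 28: [24, 2, 23, -7, 2, 28]
Extract 24: [23, 2, 2, -7, 24, 28]
Extract 23: [2, -7, 2, 23, 24, 28]
Extract 2: [2, -7, 2, 23, 24, 28]
Extract 2: [-7, 2, 2, 23, 24, 28]


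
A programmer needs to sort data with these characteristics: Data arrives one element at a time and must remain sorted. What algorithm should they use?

Best choice: Insertion sort
Reason: Insertion sort naturally handles online/streaming input by inserting each new element into sorted position


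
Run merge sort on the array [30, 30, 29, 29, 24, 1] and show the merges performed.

Divide and conquer:
  Merge [30] + [29] -> [29, 30]
  Merge [30] + [29, 30] -> [29, 30, 30]
  Merge [24] + [1] -> [1, 24]
  Merge [29] + [1, 24] -> [1, 24, 29]
  Merge [29, 30, 30] + [1, 24, 29] -> [1, 24, 29, 29, 30, 30]


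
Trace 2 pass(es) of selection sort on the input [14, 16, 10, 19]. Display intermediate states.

Pass 1: Select minimum 10 at index 2, swap -> [10, 16, 14, 19]
Pass 2: Select minimum 14 at index 2, swap -> [10, 14, 16, 19]


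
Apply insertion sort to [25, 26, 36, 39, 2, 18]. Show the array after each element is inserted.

First element 25 is already 'sorted'
Insert 26: shifted 0 elements -> [25, 26, 36, 39, 2, 18]
Insert 36: shifted 0 elements -> [25, 26, 36, 39, 2, 18]
Insert 39: shifted 0 elements -> [25, 26, 36, 39, 2, 18]
Insert 2: shifted 4 elements -> [2, 25, 26, 36, 39, 18]
Insert 18: shifted 4 elements -> [2, 18, 25, 26, 36, 39]


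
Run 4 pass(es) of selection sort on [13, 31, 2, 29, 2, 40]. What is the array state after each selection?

Pass 1: Select minimum 2 at index 2, swap -> [2, 31, 13, 29, 2, 40]
Pass 2: Select minimum 2 at index 4, swap -> [2, 2, 13, 29, 31, 40]
Pass 3: Select minimum 13 at index 2, swap -> [2, 2, 13, 29, 31, 40]
Pass 4: Select minimum 29 at index 3, swap -> [2, 2, 13, 29, 31, 40]


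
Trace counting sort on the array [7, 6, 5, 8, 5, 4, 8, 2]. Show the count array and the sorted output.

Count array: [0, 0, 1, 0, 1, 2, 1, 1, 2]
(count[i] = number of elements equal to i)
Cumulative count: [0, 0, 1, 1, 2, 4, 5, 6, 8]
Sorted: [2, 4, 5, 5, 6, 7, 8, 8]


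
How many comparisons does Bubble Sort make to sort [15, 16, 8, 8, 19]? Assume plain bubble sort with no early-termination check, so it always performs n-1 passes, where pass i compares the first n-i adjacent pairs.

Pass 1: compare adjacent pairs (0,1)..(3,4) = 4 comparison(s), 2 swap(s) -> [15, 8, 8, 16, 19]
Pass 2: compare adjacent pairs (0,1)..(2,3) = 3 comparison(s), 2 swap(s) -> [8, 8, 15, 16, 19]
Pass 3: compare adjacent pairs (0,1)..(1,2) = 2 comparison(s), 0 swap(s) -> [8, 8, 15, 16, 19]
Pass 4: compare adjacent pairs (0,1)..(0,1) = 1 comparison(s), 0 swap(s) -> [8, 8, 15, 16, 19]
Total comparisons: 4 + 3 + 2 + 1 = 10


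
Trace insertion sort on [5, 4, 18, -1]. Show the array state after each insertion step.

First element 5 is already 'sorted'
Insert 4: shifted 1 elements -> [4, 5, 18, -1]
Insert 18: shifted 0 elements -> [4, 5, 18, -1]
Insert -1: shifted 3 elements -> [-1, 4, 5, 18]


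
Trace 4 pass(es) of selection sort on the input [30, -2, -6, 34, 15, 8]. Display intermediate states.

Pass 1: Select minimum -6 at index 2, swap -> [-6, -2, 30, 34, 15, 8]
Pass 2: Select minimum -2 at index 1, swap -> [-6, -2, 30, 34, 15, 8]
Pass 3: Select minimum 8 at index 5, swap -> [-6, -2, 8, 34, 15, 30]
Pass 4: Select minimum 15 at index 4, swap -> [-6, -2, 8, 15, 34, 30]


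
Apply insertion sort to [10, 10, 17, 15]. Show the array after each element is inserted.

First element 10 is already 'sorted'
Insert 10: shifted 0 elements -> [10, 10, 17, 15]
Insert 17: shifted 0 elements -> [10, 10, 17, 15]
Insert 15: shifted 1 elements -> [10, 10, 15, 17]


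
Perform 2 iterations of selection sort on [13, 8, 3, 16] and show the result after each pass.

Pass 1: Select minimum 3 at index 2, swap -> [3, 8, 13, 16]
Pass 2: Select minimum 8 at index 1, swap -> [3, 8, 13, 16]


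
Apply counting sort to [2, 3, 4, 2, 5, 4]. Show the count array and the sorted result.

Count array: [0, 0, 2, 1, 2, 1]
(count[i] = number of elements equal to i)
Cumulative count: [0, 0, 2, 3, 5, 6]
Sorted: [2, 2, 3, 4, 4, 5]


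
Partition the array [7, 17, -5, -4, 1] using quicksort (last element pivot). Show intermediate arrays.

Partition 1: pivot=1 at index 2 -> [-5, -4, 1, 17, 7]
Partition 2: pivot=-4 at index 1 -> [-5, -4, 1, 17, 7]
Partition 3: pivot=7 at index 3 -> [-5, -4, 1, 7, 17]


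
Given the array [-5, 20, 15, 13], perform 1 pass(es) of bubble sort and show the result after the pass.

After pass 1: [-5, 15, 13, 20] (2 swaps)
Total swaps: 2


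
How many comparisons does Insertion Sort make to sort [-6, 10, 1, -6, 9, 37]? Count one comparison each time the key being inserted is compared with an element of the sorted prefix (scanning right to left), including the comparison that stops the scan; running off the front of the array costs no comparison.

Insert 10: -6 <= 10 (stop) = 1 comparison(s) -> [-6, 10, 1, -6, 9, 37]
Insert 1: 10 > 1 (shift), -6 <= 1 (stop) = 2 comparison(s) -> [-6, 1, 10, -6, 9, 37]
Insert -6: 10 > -6 (shift), 1 > -6 (shift), -6 <= -6 (stop) = 3 comparison(s) -> [-6, -6, 1, 10, 9, 37]
Insert 9: 10 > 9 (shift), 1 <= 9 (stop) = 2 comparison(s) -> [-6, -6, 1, 9, 10, 37]
Insert 37: 10 <= 37 (stop) = 1 comparison(s) -> [-6, -6, 1, 9, 10, 37]
Total comparisons: 1 + 2 + 3 + 2 + 1 = 9


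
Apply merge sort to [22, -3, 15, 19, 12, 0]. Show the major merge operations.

Divide and conquer:
  Merge [-3] + [15] -> [-3, 15]
  Merge [22] + [-3, 15] -> [-3, 15, 22]
  Merge [12] + [0] -> [0, 12]
  Merge [19] + [0, 12] -> [0, 12, 19]
  Merge [-3, 15, 22] + [0, 12, 19] -> [-3, 0, 12, 15, 19, 22]


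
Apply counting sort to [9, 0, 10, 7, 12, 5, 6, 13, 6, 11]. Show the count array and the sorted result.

Count array: [1, 0, 0, 0, 0, 1, 2, 1, 0, 1, 1, 1, 1, 1]
(count[i] = number of elements equal to i)
Cumulative count: [1, 1, 1, 1, 1, 2, 4, 5, 5, 6, 7, 8, 9, 10]
Sorted: [0, 5, 6, 6, 7, 9, 10, 11, 12, 13]


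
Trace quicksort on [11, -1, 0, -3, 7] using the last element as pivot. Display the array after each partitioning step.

Partition 1: pivot=7 at index 3 -> [-1, 0, -3, 7, 11]
Partition 2: pivot=-3 at index 0 -> [-3, 0, -1, 7, 11]
Partition 3: pivot=-1 at index 1 -> [-3, -1, 0, 7, 11]


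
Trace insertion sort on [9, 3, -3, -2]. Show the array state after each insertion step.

First element 9 is already 'sorted'
Insert 3: shifted 1 elements -> [3, 9, -3, -2]
Insert -3: shifted 2 elements -> [-3, 3, 9, -2]
Insert -2: shifted 2 elements -> [-3, -2, 3, 9]


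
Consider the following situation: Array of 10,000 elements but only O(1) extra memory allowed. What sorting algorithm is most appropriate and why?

Best choice: Heapsort
Reason: Heapsort rearranges the array in place using O(1) auxiliary space and still guarantees O(n log n) time; quicksort partitions in place but needs Theta(log n) stack space for recursion (O(n) in the worst case), and mergesort requires O(n) auxiliary space


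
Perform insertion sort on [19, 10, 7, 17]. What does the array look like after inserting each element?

First element 19 is already 'sorted'
Insert 10: shifted 1 elements -> [10, 19, 7, 17]
Insert 7: shifted 2 elements -> [7, 10, 19, 17]
Insert 17: shifted 1 elements -> [7, 10, 17, 19]


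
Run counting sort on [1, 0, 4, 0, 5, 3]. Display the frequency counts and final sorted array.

Count array: [2, 1, 0, 1, 1, 1]
(count[i] = number of elements equal to i)
Cumulative count: [2, 3, 3, 4, 5, 6]
Sorted: [0, 0, 1, 3, 4, 5]


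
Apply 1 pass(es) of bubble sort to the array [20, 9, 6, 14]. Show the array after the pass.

After pass 1: [9, 6, 14, 20] (3 swaps)
Total swaps: 3


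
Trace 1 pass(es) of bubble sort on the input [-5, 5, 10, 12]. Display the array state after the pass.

After pass 1: [-5, 5, 10, 12] (0 swaps)
Total swaps: 0


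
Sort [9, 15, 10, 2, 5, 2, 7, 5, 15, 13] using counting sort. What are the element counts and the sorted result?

Count array: [0, 0, 2, 0, 0, 2, 0, 1, 0, 1, 1, 0, 0, 1, 0, 2]
(count[i] = number of elements equal to i)
Cumulative count: [0, 0, 2, 2, 2, 4, 4, 5, 5, 6, 7, 7, 7, 8, 8, 10]
Sorted: [2, 2, 5, 5, 7, 9, 10, 13, 15, 15]


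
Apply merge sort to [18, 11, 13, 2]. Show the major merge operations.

Divide and conquer:
  Merge [18] + [11] -> [11, 18]
  Merge [13] + [2] -> [2, 13]
  Merge [11, 18] + [2, 13] -> [2, 11, 13, 18]


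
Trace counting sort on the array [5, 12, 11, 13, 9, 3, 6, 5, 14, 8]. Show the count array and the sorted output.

Count array: [0, 0, 0, 1, 0, 2, 1, 0, 1, 1, 0, 1, 1, 1, 1]
(count[i] = number of elements equal to i)
Cumulative count: [0, 0, 0, 1, 1, 3, 4, 4, 5, 6, 6, 7, 8, 9, 10]
Sorted: [3, 5, 5, 6, 8, 9, 11, 12, 13, 14]


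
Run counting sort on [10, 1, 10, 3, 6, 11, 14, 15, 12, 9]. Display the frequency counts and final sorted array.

Count array: [0, 1, 0, 1, 0, 0, 1, 0, 0, 1, 2, 1, 1, 0, 1, 1]
(count[i] = number of elements equal to i)
Cumulative count: [0, 1, 1, 2, 2, 2, 3, 3, 3, 4, 6, 7, 8, 8, 9, 10]
Sorted: [1, 3, 6, 9, 10, 10, 11, 12, 14, 15]


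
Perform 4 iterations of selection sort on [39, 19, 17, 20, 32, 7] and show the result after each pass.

Pass 1: Select minimum 7 at index 5, swap -> [7, 19, 17, 20, 32, 39]
Pass 2: Select minimum 17 at index 2, swap -> [7, 17, 19, 20, 32, 39]
Pass 3: Select minimum 19 at index 2, swap -> [7, 17, 19, 20, 32, 39]
Pass 4: Select minimum 20 at index 3, swap -> [7, 17, 19, 20, 32, 39]


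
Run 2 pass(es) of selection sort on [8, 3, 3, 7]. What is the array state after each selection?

Pass 1: Select minimum 3 at index 1, swap -> [3, 8, 3, 7]
Pass 2: Select minimum 3 at index 2, swap -> [3, 3, 8, 7]


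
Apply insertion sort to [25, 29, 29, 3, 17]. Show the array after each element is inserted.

First element 25 is already 'sorted'
Insert 29: shifted 0 elements -> [25, 29, 29, 3, 17]
Insert 29: shifted 0 elements -> [25, 29, 29, 3, 17]
Insert 3: shifted 3 elements -> [3, 25, 29, 29, 17]
Insert 17: shifted 3 elements -> [3, 17, 25, 29, 29]


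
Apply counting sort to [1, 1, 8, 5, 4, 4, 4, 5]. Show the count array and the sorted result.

Count array: [0, 2, 0, 0, 3, 2, 0, 0, 1]
(count[i] = number of elements equal to i)
Cumulative count: [0, 2, 2, 2, 5, 7, 7, 7, 8]
Sorted: [1, 1, 4, 4, 4, 5, 5, 8]


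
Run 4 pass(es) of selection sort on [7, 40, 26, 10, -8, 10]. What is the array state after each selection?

Pass 1: Select minimum -8 at index 4, swap -> [-8, 40, 26, 10, 7, 10]
Pass 2: Select minimum 7 at index 4, swap -> [-8, 7, 26, 10, 40, 10]
Pass 3: Select minimum 10 at index 3, swap -> [-8, 7, 10, 26, 40, 10]
Pass 4: Select minimum 10 at index 5, swap -> [-8, 7, 10, 10, 40, 26]


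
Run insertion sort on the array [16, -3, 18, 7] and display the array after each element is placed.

First element 16 is already 'sorted'
Insert -3: shifted 1 elements -> [-3, 16, 18, 7]
Insert 18: shifted 0 elements -> [-3, 16, 18, 7]
Insert 7: shifted 2 elements -> [-3, 7, 16, 18]


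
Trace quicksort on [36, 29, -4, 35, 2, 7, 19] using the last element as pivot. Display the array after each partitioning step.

Partition 1: pivot=19 at index 3 -> [-4, 2, 7, 19, 29, 36, 35]
Partition 2: pivot=7 at index 2 -> [-4, 2, 7, 19, 29, 36, 35]
Partition 3: pivot=2 at index 1 -> [-4, 2, 7, 19, 29, 36, 35]
Partition 4: pivot=35 at index 5 -> [-4, 2, 7, 19, 29, 35, 36]


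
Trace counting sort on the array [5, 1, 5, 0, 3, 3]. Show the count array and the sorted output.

Count array: [1, 1, 0, 2, 0, 2]
(count[i] = number of elements equal to i)
Cumulative count: [1, 2, 2, 4, 4, 6]
Sorted: [0, 1, 3, 3, 5, 5]


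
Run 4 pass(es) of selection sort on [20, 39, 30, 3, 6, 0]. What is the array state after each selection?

Pass 1: Select minimum 0 at index 5, swap -> [0, 39, 30, 3, 6, 20]
Pass 2: Select minimum 3 at index 3, swap -> [0, 3, 30, 39, 6, 20]
Pass 3: Select minimum 6 at index 4, swap -> [0, 3, 6, 39, 30, 20]
Pass 4: Select minimum 20 at index 5, swap -> [0, 3, 6, 20, 30, 39]


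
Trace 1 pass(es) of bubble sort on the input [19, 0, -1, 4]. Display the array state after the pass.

After pass 1: [0, -1, 4, 19] (3 swaps)
Total swaps: 3


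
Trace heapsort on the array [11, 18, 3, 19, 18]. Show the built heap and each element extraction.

Build heap: [19, 18, 3, 11, 18]
Extract 19: [18, 18, 3, 11, 19]
Extract 18: [18, 11, 3, 18, 19]
Extract 18: [11, 3, 18, 18, 19]
Extract 11: [3, 11, 18, 18, 19]


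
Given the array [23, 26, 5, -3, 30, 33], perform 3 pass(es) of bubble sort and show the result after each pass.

After pass 1: [23, 5, -3, 26, 30, 33] (2 swaps)
After pass 2: [5, -3, 23, 26, 30, 33] (2 swaps)
After pass 3: [-3, 5, 23, 26, 30, 33] (1 swaps)
Total swaps: 5


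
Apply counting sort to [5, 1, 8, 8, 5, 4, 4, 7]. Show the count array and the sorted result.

Count array: [0, 1, 0, 0, 2, 2, 0, 1, 2]
(count[i] = number of elements equal to i)
Cumulative count: [0, 1, 1, 1, 3, 5, 5, 6, 8]
Sorted: [1, 4, 4, 5, 5, 7, 8, 8]


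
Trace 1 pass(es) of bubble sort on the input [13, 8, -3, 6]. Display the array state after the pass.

After pass 1: [8, -3, 6, 13] (3 swaps)
Total swaps: 3


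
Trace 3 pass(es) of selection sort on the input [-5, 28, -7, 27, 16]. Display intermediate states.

Pass 1: Select minimum -7 at index 2, swap -> [-7, 28, -5, 27, 16]
Pass 2: Select minimum -5 at index 2, swap -> [-7, -5, 28, 27, 16]
Pass 3: Select minimum 16 at index 4, swap -> [-7, -5, 16, 27, 28]


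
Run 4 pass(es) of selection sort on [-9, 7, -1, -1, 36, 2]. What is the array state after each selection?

Pass 1: Select minimum -9 at index 0, swap -> [-9, 7, -1, -1, 36, 2]
Pass 2: Select minimum -1 at index 2, swap -> [-9, -1, 7, -1, 36, 2]
Pass 3: Select minimum -1 at index 3, swap -> [-9, -1, -1, 7, 36, 2]
Pass 4: Select minimum 2 at index 5, swap -> [-9, -1, -1, 2, 36, 7]


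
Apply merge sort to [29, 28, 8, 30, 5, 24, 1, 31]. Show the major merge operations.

Divide and conquer:
  Merge [29] + [28] -> [28, 29]
  Merge [8] + [30] -> [8, 30]
  Merge [28, 29] + [8, 30] -> [8, 28, 29, 30]
  Merge [5] + [24] -> [5, 24]
  Merge [1] + [31] -> [1, 31]
  Merge [5, 24] + [1, 31] -> [1, 5, 24, 31]
  Merge [8, 28, 29, 30] + [1, 5, 24, 31] -> [1, 5, 8, 24, 28, 29, 30, 31]


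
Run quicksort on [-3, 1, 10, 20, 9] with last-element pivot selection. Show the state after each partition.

Partition 1: pivot=9 at index 2 -> [-3, 1, 9, 20, 10]
Partition 2: pivot=1 at index 1 -> [-3, 1, 9, 20, 10]
Partition 3: pivot=10 at index 3 -> [-3, 1, 9, 10, 20]


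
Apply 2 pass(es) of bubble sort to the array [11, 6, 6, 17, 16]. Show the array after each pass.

After pass 1: [6, 6, 11, 16, 17] (3 swaps)
After pass 2: [6, 6, 11, 16, 17] (0 swaps)
Total swaps: 3


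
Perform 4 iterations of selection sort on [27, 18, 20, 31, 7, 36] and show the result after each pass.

Pass 1: Select minimum 7 at index 4, swap -> [7, 18, 20, 31, 27, 36]
Pass 2: Select minimum 18 at index 1, swap -> [7, 18, 20, 31, 27, 36]
Pass 3: Select minimum 20 at index 2, swap -> [7, 18, 20, 31, 27, 36]
Pass 4: Select minimum 27 at index 4, swap -> [7, 18, 20, 27, 31, 36]


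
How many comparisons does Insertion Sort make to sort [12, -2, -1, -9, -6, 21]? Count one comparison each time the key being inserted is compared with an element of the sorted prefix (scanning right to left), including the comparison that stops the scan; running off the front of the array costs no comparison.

Insert -2: 12 > -2 (shift), reached front = 1 comparison(s) -> [-2, 12, -1, -9, -6, 21]
Insert -1: 12 > -1 (shift), -2 <= -1 (stop) = 2 comparison(s) -> [-2, -1, 12, -9, -6, 21]
Insert -9: 12 > -9 (shift), -1 > -9 (shift), -2 > -9 (shift), reached front = 3 comparison(s) -> [-9, -2, -1, 12, -6, 21]
Insert -6: 12 > -6 (shift), -1 > -6 (shift), -2 > -6 (shift), -9 <= -6 (stop) = 4 comparison(s) -> [-9, -6, -2, -1, 12, 21]
Insert 21: 12 <= 21 (stop) = 1 comparison(s) -> [-9, -6, -2, -1, 12, 21]
Total comparisons: 1 + 2 + 3 + 4 + 1 = 11


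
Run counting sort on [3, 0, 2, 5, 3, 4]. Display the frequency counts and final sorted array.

Count array: [1, 0, 1, 2, 1, 1]
(count[i] = number of elements equal to i)
Cumulative count: [1, 1, 2, 4, 5, 6]
Sorted: [0, 2, 3, 3, 4, 5]


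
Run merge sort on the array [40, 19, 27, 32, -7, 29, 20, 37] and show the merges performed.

Divide and conquer:
  Merge [40] + [19] -> [19, 40]
  Merge [27] + [32] -> [27, 32]
  Merge [19, 40] + [27, 32] -> [19, 27, 32, 40]
  Merge [-7] + [29] -> [-7, 29]
  Merge [20] + [37] -> [20, 37]
  Merge [-7, 29] + [20, 37] -> [-7, 20, 29, 37]
  Merge [19, 27, 32, 40] + [-7, 20, 29, 37] -> [-7, 19, 20, 27, 29, 32, 37, 40]


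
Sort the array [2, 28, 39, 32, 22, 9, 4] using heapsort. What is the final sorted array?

Build heap: [39, 32, 9, 28, 22, 2, 4]
Extract 39: [32, 28, 9, 4, 22, 2, 39]
Extract 32: [28, 22, 9, 4, 2, 32, 39]
Extract 28: [22, 4, 9, 2, 28, 32, 39]
Extract 22: [9, 4, 2, 22, 28, 32, 39]
Extract 9: [4, 2, 9, 22, 28, 32, 39]
Extract 4: [2, 4, 9, 22, 28, 32, 39]


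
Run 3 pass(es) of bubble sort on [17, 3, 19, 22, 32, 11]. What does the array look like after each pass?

After pass 1: [3, 17, 19, 22, 11, 32] (2 swaps)
After pass 2: [3, 17, 19, 11, 22, 32] (1 swaps)
After pass 3: [3, 17, 11, 19, 22, 32] (1 swaps)
Total swaps: 4


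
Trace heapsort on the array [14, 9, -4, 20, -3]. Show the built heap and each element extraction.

Build heap: [20, 14, -4, 9, -3]
Extract 20: [14, 9, -4, -3, 20]
Extract 14: [9, -3, -4, 14, 20]
Extract 9: [-3, -4, 9, 14, 20]
Extract -3: [-4, -3, 9, 14, 20]


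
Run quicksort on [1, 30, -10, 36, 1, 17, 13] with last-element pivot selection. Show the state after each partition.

Partition 1: pivot=13 at index 3 -> [1, -10, 1, 13, 30, 17, 36]
Partition 2: pivot=1 at index 2 -> [1, -10, 1, 13, 30, 17, 36]
Partition 3: pivot=-10 at index 0 -> [-10, 1, 1, 13, 30, 17, 36]
Partition 4: pivot=36 at index 6 -> [-10, 1, 1, 13, 30, 17, 36]
Partition 5: pivot=17 at index 4 -> [-10, 1, 1, 13, 17, 30, 36]


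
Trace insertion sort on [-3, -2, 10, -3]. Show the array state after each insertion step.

First element -3 is already 'sorted'
Insert -2: shifted 0 elements -> [-3, -2, 10, -3]
Insert 10: shifted 0 elements -> [-3, -2, 10, -3]
Insert -3: shifted 2 elements -> [-3, -3, -2, 10]


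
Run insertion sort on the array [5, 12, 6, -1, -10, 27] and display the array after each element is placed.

First element 5 is already 'sorted'
Insert 12: shifted 0 elements -> [5, 12, 6, -1, -10, 27]
Insert 6: shifted 1 elements -> [5, 6, 12, -1, -10, 27]
Insert -1: shifted 3 elements -> [-1, 5, 6, 12, -10, 27]
Insert -10: shifted 4 elements -> [-10, -1, 5, 6, 12, 27]
Insert 27: shifted 0 elements -> [-10, -1, 5, 6, 12, 27]


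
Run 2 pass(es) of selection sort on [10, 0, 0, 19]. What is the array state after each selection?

Pass 1: Select minimum 0 at index 1, swap -> [0, 10, 0, 19]
Pass 2: Select minimum 0 at index 2, swap -> [0, 0, 10, 19]


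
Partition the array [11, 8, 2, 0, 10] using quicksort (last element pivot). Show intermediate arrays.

Partition 1: pivot=10 at index 3 -> [8, 2, 0, 10, 11]
Partition 2: pivot=0 at index 0 -> [0, 2, 8, 10, 11]
Partition 3: pivot=8 at index 2 -> [0, 2, 8, 10, 11]


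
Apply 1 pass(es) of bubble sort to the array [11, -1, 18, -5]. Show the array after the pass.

After pass 1: [-1, 11, -5, 18] (2 swaps)
Total swaps: 2


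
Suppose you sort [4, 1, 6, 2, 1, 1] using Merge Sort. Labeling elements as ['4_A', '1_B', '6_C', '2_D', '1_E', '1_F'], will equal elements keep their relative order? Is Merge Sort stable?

Trace Merge Sort on the labeled array (the key is the number; the letter only tracks identity):
  Merge [1_B] + [6_C] -> [1_B, 6_C]
  Merge [4_A] + [1_B, 6_C] -> [1_B, 4_A, 6_C]
  Merge [1_E] + [1_F] -> [1_E, 1_F]
  Merge [2_D] + [1_E, 1_F] -> [1_E, 1_F, 2_D]
  Merge [1_B, 4_A, 6_C] + [1_E, 1_F, 2_D] -> [1_B, 1_E, 1_F, 2_D, 4_A, 6_C]
Final order: [1_B, 1_E, 1_F, 2_D, 4_A, 6_C]
Equal keys:
  value 1: originally 1_B, 1_E, 1_F; after sorting 1_B, 1_E, 1_F -> order preserved
All equal keys kept their original relative order. Merge Sort is stable: when the heads of the two halves are equal the merge takes from the left half first.
Answer: Stable


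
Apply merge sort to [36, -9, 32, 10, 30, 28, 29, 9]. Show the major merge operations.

Divide and conquer:
  Merge [36] + [-9] -> [-9, 36]
  Merge [32] + [10] -> [10, 32]
  Merge [-9, 36] + [10, 32] -> [-9, 10, 32, 36]
  Merge [30] + [28] -> [28, 30]
  Merge [29] + [9] -> [9, 29]
  Merge [28, 30] + [9, 29] -> [9, 28, 29, 30]
  Merge [-9, 10, 32, 36] + [9, 28, 29, 30] -> [-9, 9, 10, 28, 29, 30, 32, 36]


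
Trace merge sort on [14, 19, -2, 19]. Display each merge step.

Divide and conquer:
  Merge [14] + [19] -> [14, 19]
  Merge [-2] + [19] -> [-2, 19]
  Merge [14, 19] + [-2, 19] -> [-2, 14, 19, 19]


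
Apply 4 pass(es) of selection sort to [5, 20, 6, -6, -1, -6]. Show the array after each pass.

Pass 1: Select minimum -6 at index 3, swap -> [-6, 20, 6, 5, -1, -6]
Pass 2: Select minimum -6 at index 5, swap -> [-6, -6, 6, 5, -1, 20]
Pass 3: Select minimum -1 at index 4, swap -> [-6, -6, -1, 5, 6, 20]
Pass 4: Select minimum 5 at index 3, swap -> [-6, -6, -1, 5, 6, 20]


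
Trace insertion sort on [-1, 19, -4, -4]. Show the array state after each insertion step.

First element -1 is already 'sorted'
Insert 19: shifted 0 elements -> [-1, 19, -4, -4]
Insert -4: shifted 2 elements -> [-4, -1, 19, -4]
Insert -4: shifted 2 elements -> [-4, -4, -1, 19]


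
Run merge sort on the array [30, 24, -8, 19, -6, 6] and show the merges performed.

Divide and conquer:
  Merge [24] + [-8] -> [-8, 24]
  Merge [30] + [-8, 24] -> [-8, 24, 30]
  Merge [-6] + [6] -> [-6, 6]
  Merge [19] + [-6, 6] -> [-6, 6, 19]
  Merge [-8, 24, 30] + [-6, 6, 19] -> [-8, -6, 6, 19, 24, 30]


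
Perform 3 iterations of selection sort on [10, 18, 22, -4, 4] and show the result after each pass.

Pass 1: Select minimum -4 at index 3, swap -> [-4, 18, 22, 10, 4]
Pass 2: Select minimum 4 at index 4, swap -> [-4, 4, 22, 10, 18]
Pass 3: Select minimum 10 at index 3, swap -> [-4, 4, 10, 22, 18]


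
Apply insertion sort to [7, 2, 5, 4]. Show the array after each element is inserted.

First element 7 is already 'sorted'
Insert 2: shifted 1 elements -> [2, 7, 5, 4]
Insert 5: shifted 1 elements -> [2, 5, 7, 4]
Insert 4: shifted 2 elements -> [2, 4, 5, 7]


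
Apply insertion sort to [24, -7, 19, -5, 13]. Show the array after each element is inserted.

First element 24 is already 'sorted'
Insert -7: shifted 1 elements -> [-7, 24, 19, -5, 13]
Insert 19: shifted 1 elements -> [-7, 19, 24, -5, 13]
Insert -5: shifted 2 elements -> [-7, -5, 19, 24, 13]
Insert 13: shifted 2 elements -> [-7, -5, 13, 19, 24]


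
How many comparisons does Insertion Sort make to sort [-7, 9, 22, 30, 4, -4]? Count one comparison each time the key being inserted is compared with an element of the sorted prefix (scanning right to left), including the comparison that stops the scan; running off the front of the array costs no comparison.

Insert 9: -7 <= 9 (stop) = 1 comparison(s) -> [-7, 9, 22, 30, 4, -4]
Insert 22: 9 <= 22 (stop) = 1 comparison(s) -> [-7, 9, 22, 30, 4, -4]
Insert 30: 22 <= 30 (stop) = 1 comparison(s) -> [-7, 9, 22, 30, 4, -4]
Insert 4: 30 > 4 (shift), 22 > 4 (shift), 9 > 4 (shift), -7 <= 4 (stop) = 4 comparison(s) -> [-7, 4, 9, 22, 30, -4]
Insert -4: 30 > -4 (shift), 22 > -4 (shift), 9 > -4 (shift), 4 > -4 (shift), -7 <= -4 (stop) = 5 comparison(s) -> [-7, -4, 4, 9, 22, 30]
Total comparisons: 1 + 1 + 1 + 4 + 5 = 12


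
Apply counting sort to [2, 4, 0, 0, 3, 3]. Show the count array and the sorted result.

Count array: [2, 0, 1, 2, 1]
(count[i] = number of elements equal to i)
Cumulative count: [2, 2, 3, 5, 6]
Sorted: [0, 0, 2, 3, 3, 4]


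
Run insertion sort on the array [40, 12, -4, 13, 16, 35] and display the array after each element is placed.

First element 40 is already 'sorted'
Insert 12: shifted 1 elements -> [12, 40, -4, 13, 16, 35]
Insert -4: shifted 2 elements -> [-4, 12, 40, 13, 16, 35]
Insert 13: shifted 1 elements -> [-4, 12, 13, 40, 16, 35]
Insert 16: shifted 1 elements -> [-4, 12, 13, 16, 40, 35]
Insert 35: shifted 1 elements -> [-4, 12, 13, 16, 35, 40]


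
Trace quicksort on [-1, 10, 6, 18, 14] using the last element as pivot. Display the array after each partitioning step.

Partition 1: pivot=14 at index 3 -> [-1, 10, 6, 14, 18]
Partition 2: pivot=6 at index 1 -> [-1, 6, 10, 14, 18]


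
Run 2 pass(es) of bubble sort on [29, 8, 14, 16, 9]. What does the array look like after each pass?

After pass 1: [8, 14, 16, 9, 29] (4 swaps)
After pass 2: [8, 14, 9, 16, 29] (1 swaps)
Total swaps: 5


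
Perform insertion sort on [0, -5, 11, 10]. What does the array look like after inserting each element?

First element 0 is already 'sorted'
Insert -5: shifted 1 elements -> [-5, 0, 11, 10]
Insert 11: shifted 0 elements -> [-5, 0, 11, 10]
Insert 10: shifted 1 elements -> [-5, 0, 10, 11]


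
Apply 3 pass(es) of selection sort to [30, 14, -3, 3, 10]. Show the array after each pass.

Pass 1: Select minimum -3 at index 2, swap -> [-3, 14, 30, 3, 10]
Pass 2: Select minimum 3 at index 3, swap -> [-3, 3, 30, 14, 10]
Pass 3: Select minimum 10 at index 4, swap -> [-3, 3, 10, 14, 30]


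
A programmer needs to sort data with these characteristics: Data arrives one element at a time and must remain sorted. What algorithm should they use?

Best choice: Insertion sort
Reason: Insertion sort naturally handles online/streaming input by inserting each new element into sorted position


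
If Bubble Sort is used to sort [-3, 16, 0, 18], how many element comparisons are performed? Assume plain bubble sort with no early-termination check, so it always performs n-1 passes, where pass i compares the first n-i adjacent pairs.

Pass 1: compare adjacent pairs (0,1)..(2,3) = 3 comparison(s), 1 swap(s) -> [-3, 0, 16, 18]
Pass 2: compare adjacent pairs (0,1)..(1,2) = 2 comparison(s), 0 swap(s) -> [-3, 0, 16, 18]
Pass 3: compare adjacent pairs (0,1)..(0,1) = 1 comparison(s), 0 swap(s) -> [-3, 0, 16, 18]
Total comparisons: 3 + 2 + 1 = 6


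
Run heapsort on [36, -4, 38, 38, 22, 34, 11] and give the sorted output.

Build heap: [38, 36, 38, -4, 22, 34, 11]
Extract 38: [38, 36, 34, -4, 22, 11, 38]
Extract 38: [36, 22, 34, -4, 11, 38, 38]
Extract 36: [34, 22, 11, -4, 36, 38, 38]
Extract 34: [22, -4, 11, 34, 36, 38, 38]
Extract 22: [11, -4, 22, 34, 36, 38, 38]
Extract 11: [-4, 11, 22, 34, 36, 38, 38]


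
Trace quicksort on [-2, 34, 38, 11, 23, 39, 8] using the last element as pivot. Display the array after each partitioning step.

Partition 1: pivot=8 at index 1 -> [-2, 8, 38, 11, 23, 39, 34]
Partition 2: pivot=34 at index 4 -> [-2, 8, 11, 23, 34, 39, 38]
Partition 3: pivot=23 at index 3 -> [-2, 8, 11, 23, 34, 39, 38]
Partition 4: pivot=38 at index 5 -> [-2, 8, 11, 23, 34, 38, 39]


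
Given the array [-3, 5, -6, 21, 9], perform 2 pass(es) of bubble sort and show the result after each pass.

After pass 1: [-3, -6, 5, 9, 21] (2 swaps)
After pass 2: [-6, -3, 5, 9, 21] (1 swaps)
Total swaps: 3


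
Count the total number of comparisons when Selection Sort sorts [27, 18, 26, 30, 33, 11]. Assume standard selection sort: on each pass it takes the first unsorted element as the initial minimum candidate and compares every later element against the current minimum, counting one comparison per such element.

Pass 1: scan indices 1..5 for the minimum = 5 comparison(s); min is 11, place at index 0 -> [11, 18, 26, 30, 33, 27]
Pass 2: scan indices 2..5 for the minimum = 4 comparison(s); min is 18, place at index 1 -> [11, 18, 26, 30, 33, 27]
Pass 3: scan indices 3..5 for the minimum = 3 comparison(s); min is 26, place at index 2 -> [11, 18, 26, 30, 33, 27]
Pass 4: scan indices 4..5 for the minimum = 2 comparison(s); min is 27, place at index 3 -> [11, 18, 26, 27, 33, 30]
Pass 5: scan indices 5..5 for the minimum = 1 comparison(s); min is 30, place at index 4 -> [11, 18, 26, 27, 30, 33]
Selection sort always scans the whole unsorted suffix, so the count is (n-1) + (n-2) + ... + 1 = n(n-1)/2 = 6*5/2 = 15 regardless of the input order.
Total comparisons: 5 + 4 + 3 + 2 + 1 = 15


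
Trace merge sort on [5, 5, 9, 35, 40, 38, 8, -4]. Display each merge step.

Divide and conquer:
  Merge [5] + [5] -> [5, 5]
  Merge [9] + [35] -> [9, 35]
  Merge [5, 5] + [9, 35] -> [5, 5, 9, 35]
  Merge [40] + [38] -> [38, 40]
  Merge [8] + [-4] -> [-4, 8]
  Merge [38, 40] + [-4, 8] -> [-4, 8, 38, 40]
  Merge [5, 5, 9, 35] + [-4, 8, 38, 40] -> [-4, 5, 5, 8, 9, 35, 38, 40]


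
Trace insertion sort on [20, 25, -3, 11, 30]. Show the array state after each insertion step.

First element 20 is already 'sorted'
Insert 25: shifted 0 elements -> [20, 25, -3, 11, 30]
Insert -3: shifted 2 elements -> [-3, 20, 25, 11, 30]
Insert 11: shifted 2 elements -> [-3, 11, 20, 25, 30]
Insert 30: shifted 0 elements -> [-3, 11, 20, 25, 30]


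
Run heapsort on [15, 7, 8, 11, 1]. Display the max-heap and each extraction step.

Build heap: [15, 11, 8, 7, 1]
Extract 15: [11, 7, 8, 1, 15]
Extract 11: [8, 7, 1, 11, 15]
Extract 8: [7, 1, 8, 11, 15]
Extract 7: [1, 7, 8, 11, 15]


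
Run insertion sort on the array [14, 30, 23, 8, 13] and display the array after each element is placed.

First element 14 is already 'sorted'
Insert 30: shifted 0 elements -> [14, 30, 23, 8, 13]
Insert 23: shifted 1 elements -> [14, 23, 30, 8, 13]
Insert 8: shifted 3 elements -> [8, 14, 23, 30, 13]
Insert 13: shifted 3 elements -> [8, 13, 14, 23, 30]


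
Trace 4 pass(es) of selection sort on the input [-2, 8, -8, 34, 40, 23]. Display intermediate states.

Pass 1: Select minimum -8 at index 2, swap -> [-8, 8, -2, 34, 40, 23]
Pass 2: Select minimum -2 at index 2, swap -> [-8, -2, 8, 34, 40, 23]
Pass 3: Select minimum 8 at index 2, swap -> [-8, -2, 8, 34, 40, 23]
Pass 4: Select minimum 23 at index 5, swap -> [-8, -2, 8, 23, 40, 34]


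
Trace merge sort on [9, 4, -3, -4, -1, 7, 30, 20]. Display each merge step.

Divide and conquer:
  Merge [9] + [4] -> [4, 9]
  Merge [-3] + [-4] -> [-4, -3]
  Merge [4, 9] + [-4, -3] -> [-4, -3, 4, 9]
  Merge [-1] + [7] -> [-1, 7]
  Merge [30] + [20] -> [20, 30]
  Merge [-1, 7] + [20, 30] -> [-1, 7, 20, 30]
  Merge [-4, -3, 4, 9] + [-1, 7, 20, 30] -> [-4, -3, -1, 4, 7, 9, 20, 30]


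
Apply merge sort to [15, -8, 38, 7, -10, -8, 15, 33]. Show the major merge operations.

Divide and conquer:
  Merge [15] + [-8] -> [-8, 15]
  Merge [38] + [7] -> [7, 38]
  Merge [-8, 15] + [7, 38] -> [-8, 7, 15, 38]
  Merge [-10] + [-8] -> [-10, -8]
  Merge [15] + [33] -> [15, 33]
  Merge [-10, -8] + [15, 33] -> [-10, -8, 15, 33]
  Merge [-8, 7, 15, 38] + [-10, -8, 15, 33] -> [-10, -8, -8, 7, 15, 15, 33, 38]
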